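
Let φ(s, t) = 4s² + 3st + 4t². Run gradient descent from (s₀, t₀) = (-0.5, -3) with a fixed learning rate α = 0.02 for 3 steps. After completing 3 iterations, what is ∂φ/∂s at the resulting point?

-4.578876

∇φ = (8s + 3t, 3s + 8t)
(s₁, t₁) = (-0.5, -3) − 0.02·(-13, -25.5) = (-0.24, -2.49)
(s₂, t₂) = (-0.24, -2.49) − 0.02·(-9.39, -20.64) = (-0.0522, -2.0772)
(s₃, t₃) = (-0.0522, -2.0772) − 0.02·(-6.6492, -16.7742) = (0.080784, -1.741716)
∂φ/∂s at (0.080784, -1.741716) = -4.578876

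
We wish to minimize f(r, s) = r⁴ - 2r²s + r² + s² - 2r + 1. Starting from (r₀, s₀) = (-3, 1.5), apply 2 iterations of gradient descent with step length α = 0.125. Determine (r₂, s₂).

(-372.9296875, 23.921875)

∇f = (4r³ - 4rs + 2r - 2, -2r² + 2s)
Step 1: at (-3, 1.5), ∇f = (-98, -15) → (-3, 1.5) − 0.125·(-98, -15) = (9.25, 3.375)
Step 2: at (9.25, 3.375), ∇f = (3057.4375, -164.375) → (9.25, 3.375) − 0.125·(3057.4375, -164.375) = (-372.9296875, 23.921875)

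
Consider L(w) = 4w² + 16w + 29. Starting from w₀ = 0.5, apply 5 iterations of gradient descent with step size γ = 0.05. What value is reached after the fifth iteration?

-1.8056

L′(w) = 8w + 16
Step 1: L′(0.5) = 20; w₁ = 0.5 − 0.05·20 = -0.5
Step 2: L′(-0.5) = 12; w₂ = -0.5 − 0.05·12 = -1.1
Step 3: L′(-1.1) = 7.2; w₃ = -1.1 − 0.05·7.2 = -1.46
Step 4: L′(-1.46) = 4.32; w₄ = -1.46 − 0.05·4.32 = -1.676
Step 5: L′(-1.676) = 2.592; w₅ = -1.676 − 0.05·2.592 = -1.8056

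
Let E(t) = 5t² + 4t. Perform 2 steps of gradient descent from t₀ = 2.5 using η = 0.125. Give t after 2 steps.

-0.21875

E′(t) = 10t + 4
t₁ = 2.5 − 0.125·29 = -1.125
t₂ = -1.125 − 0.125·(-7.25) = -0.21875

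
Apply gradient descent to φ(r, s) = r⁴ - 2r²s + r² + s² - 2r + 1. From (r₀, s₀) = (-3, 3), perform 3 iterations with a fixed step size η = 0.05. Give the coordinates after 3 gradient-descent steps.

∇φ = (4r³ - 4rs + 2r - 2, -2r² + 2s)
(r₁, s₁) = (-3, 3) − 0.05·(-80, -12) = (1, 3.6)
(r₂, s₂) = (1, 3.6) − 0.05·(-10.4, 5.2) = (1.52, 3.34)
(r₃, s₃) = (1.52, 3.34) − 0.05·(-5.219968, 2.0592) = (1.7809984, 3.23704)

(1.7809984, 3.23704)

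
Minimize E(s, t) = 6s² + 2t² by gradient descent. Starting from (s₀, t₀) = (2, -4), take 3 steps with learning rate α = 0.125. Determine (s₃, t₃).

(-0.25, -0.5)

∇E = (12s, 4t)
(s₁, t₁) = (2, -4) − 0.125·(24, -16) = (-1, -2)
(s₂, t₂) = (-1, -2) − 0.125·(-12, -8) = (0.5, -1)
(s₃, t₃) = (0.5, -1) − 0.125·(6, -4) = (-0.25, -0.5)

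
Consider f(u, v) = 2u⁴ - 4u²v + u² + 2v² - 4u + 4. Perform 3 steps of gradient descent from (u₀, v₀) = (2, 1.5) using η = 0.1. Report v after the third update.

∇f = (8u³ - 8uv + 2u - 4, -4u² + 4v)
(u₁, v₁) = (2, 1.5) − 0.1·(40, -10) = (-2, 2.5)
(u₂, v₂) = (-2, 2.5) − 0.1·(-32, -6) = (1.2, 3.1)
(u₃, v₃) = (1.2, 3.1) − 0.1·(-17.536, 6.64) = (2.9536, 2.436)
v = 2.436

2.436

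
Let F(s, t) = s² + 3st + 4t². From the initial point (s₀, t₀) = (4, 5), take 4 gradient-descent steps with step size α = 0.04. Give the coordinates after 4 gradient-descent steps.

(1.82726656, 0.2937344)

∇F = (2s + 3t, 3s + 8t)
(s₁, t₁) = (4, 5) − 0.04·(23, 52) = (3.08, 2.92)
(s₂, t₂) = (3.08, 2.92) − 0.04·(14.92, 32.6) = (2.4832, 1.616)
(s₃, t₃) = (2.4832, 1.616) − 0.04·(9.8144, 20.3776) = (2.090624, 0.800896)
(s₄, t₄) = (2.090624, 0.800896) − 0.04·(6.583936, 12.67904) = (1.82726656, 0.2937344)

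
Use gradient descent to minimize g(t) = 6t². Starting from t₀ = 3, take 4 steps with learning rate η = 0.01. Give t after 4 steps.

g′(t) = 12t
Step 1: g′(3) = 36; t₁ = 3 − 0.01·36 = 2.64
Step 2: g′(2.64) = 31.68; t₂ = 2.64 − 0.01·31.68 = 2.3232
Step 3: g′(2.3232) = 27.8784; t₃ = 2.3232 − 0.01·27.8784 = 2.044416
Step 4: g′(2.044416) = 24.532992; t₄ = 2.044416 − 0.01·24.532992 = 1.79908608

1.79908608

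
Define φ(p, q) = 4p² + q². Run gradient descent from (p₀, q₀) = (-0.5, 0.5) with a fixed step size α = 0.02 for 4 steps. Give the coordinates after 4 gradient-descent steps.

∇φ = (8p, 2q)
(p₁, q₁) = (-0.5, 0.5) − 0.02·(-4, 1) = (-0.42, 0.48)
(p₂, q₂) = (-0.42, 0.48) − 0.02·(-3.36, 0.96) = (-0.3528, 0.4608)
(p₃, q₃) = (-0.3528, 0.4608) − 0.02·(-2.8224, 0.9216) = (-0.296352, 0.442368)
(p₄, q₄) = (-0.296352, 0.442368) − 0.02·(-2.370816, 0.884736) = (-0.24893568, 0.42467328)

(-0.24893568, 0.42467328)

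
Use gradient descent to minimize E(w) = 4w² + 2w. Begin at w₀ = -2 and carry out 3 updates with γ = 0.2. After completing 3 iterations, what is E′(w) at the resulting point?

3.024

E′(w) = 8w + 2
Step 1: E′(-2) = -14; w₁ = -2 − 0.2·(-14) = 0.8
Step 2: E′(0.8) = 8.4; w₂ = 0.8 − 0.2·8.4 = -0.88
Step 3: E′(-0.88) = -5.04; w₃ = -0.88 − 0.2·(-5.04) = 0.128
E′(w) at (0.128) = 3.024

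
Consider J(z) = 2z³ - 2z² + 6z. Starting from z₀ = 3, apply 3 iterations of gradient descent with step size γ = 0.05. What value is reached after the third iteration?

J′(z) = 6z² - 4z + 6
Step 1: J′(3) = 48; z₁ = 3 − 0.05·48 = 0.6
Step 2: J′(0.6) = 5.76; z₂ = 0.6 − 0.05·5.76 = 0.312
Step 3: J′(0.312) = 5.336064; z₃ = 0.312 − 0.05·5.336064 = 0.0451968

0.0451968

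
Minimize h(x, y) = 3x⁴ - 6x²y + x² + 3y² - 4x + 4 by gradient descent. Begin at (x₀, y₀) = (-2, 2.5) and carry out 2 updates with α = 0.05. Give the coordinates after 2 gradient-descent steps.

(0.7292, 2.077)

∇h = (12x³ - 12xy + 2x - 4, -6x² + 6y)
Step 1: at (-2, 2.5), ∇h = (-44, -9) → (-2, 2.5) − 0.05·(-44, -9) = (0.2, 2.95)
Step 2: at (0.2, 2.95), ∇h = (-10.584, 17.46) → (0.2, 2.95) − 0.05·(-10.584, 17.46) = (0.7292, 2.077)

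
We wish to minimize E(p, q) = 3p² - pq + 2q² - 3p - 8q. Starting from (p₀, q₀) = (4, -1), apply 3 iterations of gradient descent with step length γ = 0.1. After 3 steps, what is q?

∇E = (6p - q - 3, -p + 4q - 8)
(p₁, q₁) = (4, -1) − 0.1·(22, -16) = (1.8, 0.6)
(p₂, q₂) = (1.8, 0.6) − 0.1·(7.2, -7.4) = (1.08, 1.34)
(p₃, q₃) = (1.08, 1.34) − 0.1·(2.14, -3.72) = (0.866, 1.712)
q = 1.712

1.712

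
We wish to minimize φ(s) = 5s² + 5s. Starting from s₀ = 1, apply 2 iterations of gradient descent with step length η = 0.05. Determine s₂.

φ′(s) = 10s + 5
s₁ = 1 − 0.05·15 = 0.25
s₂ = 0.25 − 0.05·7.5 = -0.125

-0.125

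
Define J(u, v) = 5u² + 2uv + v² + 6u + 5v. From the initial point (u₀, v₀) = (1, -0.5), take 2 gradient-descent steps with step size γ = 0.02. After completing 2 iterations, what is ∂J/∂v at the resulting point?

4.4832

∇J = (10u + 2v + 6, 2u + 2v + 5)
Step 1: at (1, -0.5), ∇J = (15, 6) → (1, -0.5) − 0.02·(15, 6) = (0.7, -0.62)
Step 2: at (0.7, -0.62), ∇J = (11.76, 5.16) → (0.7, -0.62) − 0.02·(11.76, 5.16) = (0.4648, -0.7232)
∂J/∂v at (0.4648, -0.7232) = 4.4832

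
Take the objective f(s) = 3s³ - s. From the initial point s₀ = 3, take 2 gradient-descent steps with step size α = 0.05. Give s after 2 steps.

f′(s) = 9s² - 1
Step 1: f′(3) = 80; s₁ = 3 − 0.05·80 = -1
Step 2: f′(-1) = 8; s₂ = -1 − 0.05·8 = -1.4

-1.4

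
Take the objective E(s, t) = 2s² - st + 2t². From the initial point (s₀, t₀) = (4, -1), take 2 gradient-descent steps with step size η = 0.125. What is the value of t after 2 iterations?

0.234375

∇E = (4s - t, -s + 4t)
Step 1: at (4, -1), ∇E = (17, -8) → (4, -1) − 0.125·(17, -8) = (1.875, 0)
Step 2: at (1.875, 0), ∇E = (7.5, -1.875) → (1.875, 0) − 0.125·(7.5, -1.875) = (0.9375, 0.234375)
t = 0.234375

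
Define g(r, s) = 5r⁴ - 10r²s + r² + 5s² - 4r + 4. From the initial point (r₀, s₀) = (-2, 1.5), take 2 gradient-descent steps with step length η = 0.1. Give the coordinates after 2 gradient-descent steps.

(-1285.104, 77.44)

∇g = (20r³ - 20rs + 2r - 4, -10r² + 10s)
(r₁, s₁) = (-2, 1.5) − 0.1·(-108, -25) = (8.8, 4)
(r₂, s₂) = (8.8, 4) − 0.1·(12939.04, -734.4) = (-1285.104, 77.44)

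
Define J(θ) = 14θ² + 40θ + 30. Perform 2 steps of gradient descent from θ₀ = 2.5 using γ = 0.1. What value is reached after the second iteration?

J′(θ) = 28θ + 40
Step 1: J′(2.5) = 110; θ₁ = 2.5 − 0.1·110 = -8.5
Step 2: J′(-8.5) = -198; θ₂ = -8.5 − 0.1·(-198) = 11.3

11.3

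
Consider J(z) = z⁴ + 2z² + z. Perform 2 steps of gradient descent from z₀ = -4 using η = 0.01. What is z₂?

J′(z) = 4z³ + 4z + 1
Step 1: J′(-4) = -271; z₁ = -4 − 0.01·(-271) = -1.29
Step 2: J′(-1.29) = -12.746756; z₂ = -1.29 − 0.01·(-12.746756) = -1.16253244

-1.16253244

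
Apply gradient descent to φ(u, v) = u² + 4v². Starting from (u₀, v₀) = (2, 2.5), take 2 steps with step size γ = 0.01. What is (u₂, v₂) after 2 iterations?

∇φ = (2u, 8v)
Step 1: at (2, 2.5), ∇φ = (4, 20) → (2, 2.5) − 0.01·(4, 20) = (1.96, 2.3)
Step 2: at (1.96, 2.3), ∇φ = (3.92, 18.4) → (1.96, 2.3) − 0.01·(3.92, 18.4) = (1.9208, 2.116)

(1.9208, 2.116)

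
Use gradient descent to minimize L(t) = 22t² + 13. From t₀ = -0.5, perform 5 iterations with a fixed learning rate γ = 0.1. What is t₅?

227.17712

L′(t) = 44t
t₁ = -0.5 − 0.1·(-22) = 1.7
t₂ = 1.7 − 0.1·74.8 = -5.78
t₃ = -5.78 − 0.1·(-254.32) = 19.652
t₄ = 19.652 − 0.1·864.688 = -66.8168
t₅ = -66.8168 − 0.1·(-2939.9392) = 227.17712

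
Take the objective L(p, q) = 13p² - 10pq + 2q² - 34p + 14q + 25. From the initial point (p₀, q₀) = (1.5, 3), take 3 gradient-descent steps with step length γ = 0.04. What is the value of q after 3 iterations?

2.529536

∇L = (26p - 10q - 34, -10p + 4q + 14)
Step 1: at (1.5, 3), ∇L = (-25, 11) → (1.5, 3) − 0.04·(-25, 11) = (2.5, 2.56)
Step 2: at (2.5, 2.56), ∇L = (5.4, -0.76) → (2.5, 2.56) − 0.04·(5.4, -0.76) = (2.284, 2.5904)
Step 3: at (2.284, 2.5904), ∇L = (-0.52, 1.5216) → (2.284, 2.5904) − 0.04·(-0.52, 1.5216) = (2.3048, 2.529536)
q = 2.529536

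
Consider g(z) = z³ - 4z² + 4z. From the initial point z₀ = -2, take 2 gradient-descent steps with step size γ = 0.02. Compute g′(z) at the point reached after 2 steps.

70.517712355328

g′(z) = 3z² - 8z + 4
z₁ = -2 − 0.02·32 = -2.64
z₂ = -2.64 − 0.02·46.0288 = -3.560576
g′(z) at (-3.560576) = 70.517712355328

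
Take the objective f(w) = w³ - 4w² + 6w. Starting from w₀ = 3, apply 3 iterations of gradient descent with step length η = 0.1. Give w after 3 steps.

f′(w) = 3w² - 8w + 6
Step 1: f′(3) = 9; w₁ = 3 − 0.1·9 = 2.1
Step 2: f′(2.1) = 2.43; w₂ = 2.1 − 0.1·2.43 = 1.857
Step 3: f′(1.857) = 1.489347; w₃ = 1.857 − 0.1·1.489347 = 1.7080653

1.7080653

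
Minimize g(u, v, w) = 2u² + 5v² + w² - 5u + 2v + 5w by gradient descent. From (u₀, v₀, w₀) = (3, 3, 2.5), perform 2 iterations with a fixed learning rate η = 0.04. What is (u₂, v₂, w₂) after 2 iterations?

(2.4848, 0.952, 1.732)

∇g = (4u - 5, 10v + 2, 2w + 5)
(u₁, v₁, w₁) = (3, 3, 2.5) − 0.04·(7, 32, 10) = (2.72, 1.72, 2.1)
(u₂, v₂, w₂) = (2.72, 1.72, 2.1) − 0.04·(5.88, 19.2, 9.2) = (2.4848, 0.952, 1.732)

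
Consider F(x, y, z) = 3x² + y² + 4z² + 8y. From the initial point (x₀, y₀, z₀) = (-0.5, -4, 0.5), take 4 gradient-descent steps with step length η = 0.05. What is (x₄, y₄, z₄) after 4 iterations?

(-0.12005, -4, 0.0648)

∇F = (6x, 2y + 8, 8z)
Step 1: at (-0.5, -4, 0.5), ∇F = (-3, 0, 4) → (-0.5, -4, 0.5) − 0.05·(-3, 0, 4) = (-0.35, -4, 0.3)
Step 2: at (-0.35, -4, 0.3), ∇F = (-2.1, 0, 2.4) → (-0.35, -4, 0.3) − 0.05·(-2.1, 0, 2.4) = (-0.245, -4, 0.18)
Step 3: at (-0.245, -4, 0.18), ∇F = (-1.47, 0, 1.44) → (-0.245, -4, 0.18) − 0.05·(-1.47, 0, 1.44) = (-0.1715, -4, 0.108)
Step 4: at (-0.1715, -4, 0.108), ∇F = (-1.029, 0, 0.864) → (-0.1715, -4, 0.108) − 0.05·(-1.029, 0, 0.864) = (-0.12005, -4, 0.0648)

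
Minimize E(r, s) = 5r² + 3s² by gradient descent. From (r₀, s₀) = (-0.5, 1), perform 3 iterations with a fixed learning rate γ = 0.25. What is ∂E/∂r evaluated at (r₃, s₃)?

16.875

∇E = (10r, 6s)
(r₁, s₁) = (-0.5, 1) − 0.25·(-5, 6) = (0.75, -0.5)
(r₂, s₂) = (0.75, -0.5) − 0.25·(7.5, -3) = (-1.125, 0.25)
(r₃, s₃) = (-1.125, 0.25) − 0.25·(-11.25, 1.5) = (1.6875, -0.125)
∂E/∂r at (1.6875, -0.125) = 16.875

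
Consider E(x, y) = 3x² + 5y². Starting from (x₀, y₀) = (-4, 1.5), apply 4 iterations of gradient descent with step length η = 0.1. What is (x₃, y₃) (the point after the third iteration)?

(-0.256, 0)

∇E = (6x, 10y)
Step 1: at (-4, 1.5), ∇E = (-24, 15) → (-4, 1.5) − 0.1·(-24, 15) = (-1.6, 0)
Step 2: at (-1.6, 0), ∇E = (-9.6, 0) → (-1.6, 0) − 0.1·(-9.6, 0) = (-0.64, 0)
Step 3: at (-0.64, 0), ∇E = (-3.84, 0) → (-0.64, 0) − 0.1·(-3.84, 0) = (-0.256, 0)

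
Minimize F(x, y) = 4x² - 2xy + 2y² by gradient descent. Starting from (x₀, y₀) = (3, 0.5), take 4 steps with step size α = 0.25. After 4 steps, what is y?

∇F = (8x - 2y, -2x + 4y)
Step 1: at (3, 0.5), ∇F = (23, -4) → (3, 0.5) − 0.25·(23, -4) = (-2.75, 1.5)
Step 2: at (-2.75, 1.5), ∇F = (-25, 11.5) → (-2.75, 1.5) − 0.25·(-25, 11.5) = (3.5, -1.375)
Step 3: at (3.5, -1.375), ∇F = (30.75, -12.5) → (3.5, -1.375) − 0.25·(30.75, -12.5) = (-4.1875, 1.75)
Step 4: at (-4.1875, 1.75), ∇F = (-37, 15.375) → (-4.1875, 1.75) − 0.25·(-37, 15.375) = (5.0625, -2.09375)
y = -2.09375

-2.09375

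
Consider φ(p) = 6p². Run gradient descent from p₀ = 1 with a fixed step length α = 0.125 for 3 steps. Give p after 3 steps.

φ′(p) = 12p
Step 1: φ′(1) = 12; p₁ = 1 − 0.125·12 = -0.5
Step 2: φ′(-0.5) = -6; p₂ = -0.5 − 0.125·(-6) = 0.25
Step 3: φ′(0.25) = 3; p₃ = 0.25 − 0.125·3 = -0.125

-0.125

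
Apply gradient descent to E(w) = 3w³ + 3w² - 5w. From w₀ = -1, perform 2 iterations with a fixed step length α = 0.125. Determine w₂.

E′(w) = 9w² + 6w - 5
Step 1: E′(-1) = -2; w₁ = -1 − 0.125·(-2) = -0.75
Step 2: E′(-0.75) = -4.4375; w₂ = -0.75 − 0.125·(-4.4375) = -0.1953125

-0.1953125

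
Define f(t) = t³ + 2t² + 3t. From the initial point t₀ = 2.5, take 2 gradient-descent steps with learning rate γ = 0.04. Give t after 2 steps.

0.731652

f′(t) = 3t² + 4t + 3
t₁ = 2.5 − 0.04·31.75 = 1.23
t₂ = 1.23 − 0.04·12.4587 = 0.731652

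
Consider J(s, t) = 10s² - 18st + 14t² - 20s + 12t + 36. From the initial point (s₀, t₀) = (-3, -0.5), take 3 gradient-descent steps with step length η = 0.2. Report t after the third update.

-655.3

∇J = (20s - 18t - 20, -18s + 28t + 12)
Step 1: at (-3, -0.5), ∇J = (-71, 52) → (-3, -0.5) − 0.2·(-71, 52) = (11.2, -10.9)
Step 2: at (11.2, -10.9), ∇J = (400.2, -494.8) → (11.2, -10.9) − 0.2·(400.2, -494.8) = (-68.84, 88.06)
Step 3: at (-68.84, 88.06), ∇J = (-2981.88, 3716.8) → (-68.84, 88.06) − 0.2·(-2981.88, 3716.8) = (527.536, -655.3)
t = -655.3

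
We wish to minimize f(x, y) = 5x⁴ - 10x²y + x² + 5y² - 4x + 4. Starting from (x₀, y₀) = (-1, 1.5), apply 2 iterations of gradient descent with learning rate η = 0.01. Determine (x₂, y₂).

∇f = (20x³ - 20xy + 2x - 4, -10x² + 10y)
(x₁, y₁) = (-1, 1.5) − 0.01·(4, 5) = (-1.04, 1.45)
(x₂, y₂) = (-1.04, 1.45) − 0.01·(1.58272, 3.684) = (-1.0558272, 1.41316)

(-1.0558272, 1.41316)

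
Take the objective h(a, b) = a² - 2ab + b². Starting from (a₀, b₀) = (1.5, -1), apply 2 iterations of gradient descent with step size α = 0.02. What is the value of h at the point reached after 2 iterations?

4.477456

∇h = (2a - 2b, -2a + 2b)
(a₁, b₁) = (1.5, -1) − 0.02·(5, -5) = (1.4, -0.9)
(a₂, b₂) = (1.4, -0.9) − 0.02·(4.6, -4.6) = (1.308, -0.808)
h(1.308, -0.808) = 4.477456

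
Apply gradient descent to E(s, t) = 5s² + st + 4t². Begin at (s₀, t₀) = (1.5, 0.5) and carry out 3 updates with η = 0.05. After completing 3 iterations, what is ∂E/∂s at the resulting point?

1.7485625

∇E = (10s + t, s + 8t)
(s₁, t₁) = (1.5, 0.5) − 0.05·(15.5, 5.5) = (0.725, 0.225)
(s₂, t₂) = (0.725, 0.225) − 0.05·(7.475, 2.525) = (0.35125, 0.09875)
(s₃, t₃) = (0.35125, 0.09875) − 0.05·(3.61125, 1.14125) = (0.1706875, 0.0416875)
∂E/∂s at (0.1706875, 0.0416875) = 1.7485625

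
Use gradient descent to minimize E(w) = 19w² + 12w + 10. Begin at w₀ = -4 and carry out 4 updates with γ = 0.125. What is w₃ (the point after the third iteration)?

193.96875

E′(w) = 38w + 12
w₁ = -4 − 0.125·(-140) = 13.5
w₂ = 13.5 − 0.125·525 = -52.125
w₃ = -52.125 − 0.125·(-1968.75) = 193.96875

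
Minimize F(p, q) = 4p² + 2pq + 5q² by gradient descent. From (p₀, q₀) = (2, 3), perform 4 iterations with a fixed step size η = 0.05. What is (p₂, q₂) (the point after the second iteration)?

∇F = (8p + 2q, 2p + 10q)
Step 1: at (2, 3), ∇F = (22, 34) → (2, 3) − 0.05·(22, 34) = (0.9, 1.3)
Step 2: at (0.9, 1.3), ∇F = (9.8, 14.8) → (0.9, 1.3) − 0.05·(9.8, 14.8) = (0.41, 0.56)

(0.41, 0.56)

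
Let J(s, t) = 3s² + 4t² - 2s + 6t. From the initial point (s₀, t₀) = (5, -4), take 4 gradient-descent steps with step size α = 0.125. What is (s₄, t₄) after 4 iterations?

∇J = (6s - 2, 8t + 6)
Step 1: at (5, -4), ∇J = (28, -26) → (5, -4) − 0.125·(28, -26) = (1.5, -0.75)
Step 2: at (1.5, -0.75), ∇J = (7, 0) → (1.5, -0.75) − 0.125·(7, 0) = (0.625, -0.75)
Step 3: at (0.625, -0.75), ∇J = (1.75, 0) → (0.625, -0.75) − 0.125·(1.75, 0) = (0.40625, -0.75)
Step 4: at (0.40625, -0.75), ∇J = (0.4375, 0) → (0.40625, -0.75) − 0.125·(0.4375, 0) = (0.3515625, -0.75)

(0.3515625, -0.75)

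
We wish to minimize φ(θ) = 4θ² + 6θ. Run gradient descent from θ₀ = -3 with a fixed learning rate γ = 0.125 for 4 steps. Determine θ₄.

φ′(θ) = 8θ + 6
Step 1: φ′(-3) = -18; θ₁ = -3 − 0.125·(-18) = -0.75
Step 2: φ′(-0.75) = 0; θ₂ = -0.75 − 0.125·0 = -0.75
Step 3: φ′(-0.75) = 0; θ₃ = -0.75 − 0.125·0 = -0.75
Step 4: φ′(-0.75) = 0; θ₄ = -0.75 − 0.125·0 = -0.75

-0.75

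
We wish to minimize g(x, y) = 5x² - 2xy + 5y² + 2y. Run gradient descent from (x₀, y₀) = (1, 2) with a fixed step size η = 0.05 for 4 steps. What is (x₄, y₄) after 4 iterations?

∇g = (10x - 2y, -2x + 10y + 2)
(x₁, y₁) = (1, 2) − 0.05·(6, 20) = (0.7, 1)
(x₂, y₂) = (0.7, 1) − 0.05·(5, 10.6) = (0.45, 0.47)
(x₃, y₃) = (0.45, 0.47) − 0.05·(3.56, 5.8) = (0.272, 0.18)
(x₄, y₄) = (0.272, 0.18) − 0.05·(2.36, 3.256) = (0.154, 0.0172)

(0.154, 0.0172)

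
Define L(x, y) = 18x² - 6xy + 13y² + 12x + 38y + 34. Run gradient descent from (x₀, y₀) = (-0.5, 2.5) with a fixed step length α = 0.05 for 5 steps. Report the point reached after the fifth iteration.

(0.49843, -2.114905)

∇L = (36x - 6y + 12, -6x + 26y + 38)
(x₁, y₁) = (-0.5, 2.5) − 0.05·(-21, 106) = (0.55, -2.8)
(x₂, y₂) = (0.55, -2.8) − 0.05·(48.6, -38.1) = (-1.88, -0.895)
(x₃, y₃) = (-1.88, -0.895) − 0.05·(-50.31, 26.01) = (0.6355, -2.1955)
(x₄, y₄) = (0.6355, -2.1955) − 0.05·(48.051, -22.896) = (-1.76705, -1.0507)
(x₅, y₅) = (-1.76705, -1.0507) − 0.05·(-45.3096, 21.2841) = (0.49843, -2.114905)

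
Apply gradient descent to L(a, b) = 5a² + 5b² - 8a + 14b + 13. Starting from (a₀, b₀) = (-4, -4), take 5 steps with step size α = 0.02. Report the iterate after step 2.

(-2.272, -3.064)

∇L = (10a - 8, 10b + 14)
Step 1: at (-4, -4), ∇L = (-48, -26) → (-4, -4) − 0.02·(-48, -26) = (-3.04, -3.48)
Step 2: at (-3.04, -3.48), ∇L = (-38.4, -20.8) → (-3.04, -3.48) − 0.02·(-38.4, -20.8) = (-2.272, -3.064)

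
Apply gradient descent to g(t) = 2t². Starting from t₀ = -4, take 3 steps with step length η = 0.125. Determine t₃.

-0.5

g′(t) = 4t
Step 1: g′(-4) = -16; t₁ = -4 − 0.125·(-16) = -2
Step 2: g′(-2) = -8; t₂ = -2 − 0.125·(-8) = -1
Step 3: g′(-1) = -4; t₃ = -1 − 0.125·(-4) = -0.5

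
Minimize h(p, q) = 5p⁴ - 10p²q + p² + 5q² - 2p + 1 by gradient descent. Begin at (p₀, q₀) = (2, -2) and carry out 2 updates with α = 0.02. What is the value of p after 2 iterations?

∇h = (20p³ - 20pq + 2p - 2, -10p² + 10q)
Step 1: at (2, -2), ∇h = (242, -60) → (2, -2) − 0.02·(242, -60) = (-2.84, -0.8)
Step 2: at (-2.84, -0.8), ∇h = (-511.24608, -88.656) → (-2.84, -0.8) − 0.02·(-511.24608, -88.656) = (7.3849216, 0.97312)
p = 7.3849216

7.3849216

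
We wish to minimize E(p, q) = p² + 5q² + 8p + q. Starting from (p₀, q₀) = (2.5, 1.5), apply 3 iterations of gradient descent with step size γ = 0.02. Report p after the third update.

∇E = (2p + 8, 10q + 1)
(p₁, q₁) = (2.5, 1.5) − 0.02·(13, 16) = (2.24, 1.18)
(p₂, q₂) = (2.24, 1.18) − 0.02·(12.48, 12.8) = (1.9904, 0.924)
(p₃, q₃) = (1.9904, 0.924) − 0.02·(11.9808, 10.24) = (1.750784, 0.7192)
p = 1.750784

1.750784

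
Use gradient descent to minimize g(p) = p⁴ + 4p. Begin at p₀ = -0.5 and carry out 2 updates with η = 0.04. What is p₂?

-0.75805696

g′(p) = 4p³ + 4
p₁ = -0.5 − 0.04·3.5 = -0.64
p₂ = -0.64 − 0.04·2.951424 = -0.75805696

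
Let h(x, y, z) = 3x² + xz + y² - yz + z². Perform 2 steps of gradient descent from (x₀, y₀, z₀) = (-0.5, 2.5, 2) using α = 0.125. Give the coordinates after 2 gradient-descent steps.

(-0.328125, 1.828125, 1.71875)

∇h = (6x + z, 2y - z, x - y + 2z)
(x₁, y₁, z₁) = (-0.5, 2.5, 2) − 0.125·(-1, 3, 1) = (-0.375, 2.125, 1.875)
(x₂, y₂, z₂) = (-0.375, 2.125, 1.875) − 0.125·(-0.375, 2.375, 1.25) = (-0.328125, 1.828125, 1.71875)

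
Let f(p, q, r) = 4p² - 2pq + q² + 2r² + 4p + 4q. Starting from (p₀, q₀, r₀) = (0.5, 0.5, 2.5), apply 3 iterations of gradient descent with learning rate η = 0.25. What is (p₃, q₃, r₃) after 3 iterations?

∇f = (8p - 2q + 4, -2p + 2q + 4, 4r)
Step 1: at (0.5, 0.5, 2.5), ∇f = (7, 4, 10) → (0.5, 0.5, 2.5) − 0.25·(7, 4, 10) = (-1.25, -0.5, 0)
Step 2: at (-1.25, -0.5, 0), ∇f = (-5, 5.5, 0) → (-1.25, -0.5, 0) − 0.25·(-5, 5.5, 0) = (0, -1.875, 0)
Step 3: at (0, -1.875, 0), ∇f = (7.75, 0.25, 0) → (0, -1.875, 0) − 0.25·(7.75, 0.25, 0) = (-1.9375, -1.9375, 0)

(-1.9375, -1.9375, 0)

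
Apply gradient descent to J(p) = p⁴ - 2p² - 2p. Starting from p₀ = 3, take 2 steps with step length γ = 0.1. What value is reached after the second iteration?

J′(p) = 4p³ - 4p - 2
p₁ = 3 − 0.1·94 = -6.4
p₂ = -6.4 − 0.1·(-1024.976) = 96.0976

96.0976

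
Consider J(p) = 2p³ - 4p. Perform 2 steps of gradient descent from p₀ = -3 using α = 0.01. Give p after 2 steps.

J′(p) = 6p² - 4
Step 1: J′(-3) = 50; p₁ = -3 − 0.01·50 = -3.5
Step 2: J′(-3.5) = 69.5; p₂ = -3.5 − 0.01·69.5 = -4.195

-4.195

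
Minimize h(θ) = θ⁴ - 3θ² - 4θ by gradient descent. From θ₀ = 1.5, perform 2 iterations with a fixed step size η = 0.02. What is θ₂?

h′(θ) = 4θ³ - 6θ - 4
θ₁ = 1.5 − 0.02·0.5 = 1.49
θ₂ = 1.49 − 0.02·0.291796 = 1.48416408

1.48416408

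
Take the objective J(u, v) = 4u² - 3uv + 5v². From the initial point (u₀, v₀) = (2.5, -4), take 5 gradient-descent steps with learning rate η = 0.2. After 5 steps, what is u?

-16.5984

∇J = (8u - 3v, -3u + 10v)
(u₁, v₁) = (2.5, -4) − 0.2·(32, -47.5) = (-3.9, 5.5)
(u₂, v₂) = (-3.9, 5.5) − 0.2·(-47.7, 66.7) = (5.64, -7.84)
(u₃, v₃) = (5.64, -7.84) − 0.2·(68.64, -95.32) = (-8.088, 11.224)
(u₄, v₄) = (-8.088, 11.224) − 0.2·(-98.376, 136.504) = (11.5872, -16.0768)
(u₅, v₅) = (11.5872, -16.0768) − 0.2·(140.928, -195.5296) = (-16.5984, 23.02912)
u = -16.5984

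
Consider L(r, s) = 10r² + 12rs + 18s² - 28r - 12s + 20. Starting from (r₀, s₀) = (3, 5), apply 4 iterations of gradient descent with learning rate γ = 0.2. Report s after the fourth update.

∇L = (20r + 12s - 28, 12r + 36s - 12)
Step 1: at (3, 5), ∇L = (92, 204) → (3, 5) − 0.2·(92, 204) = (-15.4, -35.8)
Step 2: at (-15.4, -35.8), ∇L = (-765.6, -1485.6) → (-15.4, -35.8) − 0.2·(-765.6, -1485.6) = (137.72, 261.32)
Step 3: at (137.72, 261.32), ∇L = (5862.24, 11048.16) → (137.72, 261.32) − 0.2·(5862.24, 11048.16) = (-1034.728, -1948.312)
Step 4: at (-1034.728, -1948.312), ∇L = (-44102.304, -82567.968) → (-1034.728, -1948.312) − 0.2·(-44102.304, -82567.968) = (7785.7328, 14565.2816)
s = 14565.2816

14565.2816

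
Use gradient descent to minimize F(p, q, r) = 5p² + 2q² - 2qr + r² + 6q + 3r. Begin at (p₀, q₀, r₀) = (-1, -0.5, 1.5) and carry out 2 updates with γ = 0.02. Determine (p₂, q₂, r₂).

∇F = (10p, 4q - 2r + 6, -2q + 2r + 3)
(p₁, q₁, r₁) = (-1, -0.5, 1.5) − 0.02·(-10, 1, 7) = (-0.8, -0.52, 1.36)
(p₂, q₂, r₂) = (-0.8, -0.52, 1.36) − 0.02·(-8, 1.2, 6.76) = (-0.64, -0.544, 1.2248)

(-0.64, -0.544, 1.2248)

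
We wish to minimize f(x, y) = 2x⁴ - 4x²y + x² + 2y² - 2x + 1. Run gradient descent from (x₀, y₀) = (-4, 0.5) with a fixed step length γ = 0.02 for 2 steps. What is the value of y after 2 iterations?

∇f = (8x³ - 8xy + 2x - 2, -4x² + 4y)
(x₁, y₁) = (-4, 0.5) − 0.02·(-506, -62) = (6.12, 1.74)
(x₂, y₂) = (6.12, 1.74) − 0.02·(1758.817024, -142.8576) = (-29.05634048, 4.597152)
y = 4.597152

4.597152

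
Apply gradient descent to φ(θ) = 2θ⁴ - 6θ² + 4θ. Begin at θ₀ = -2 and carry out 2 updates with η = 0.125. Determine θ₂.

-9.875

φ′(θ) = 8θ³ - 12θ + 4
θ₁ = -2 − 0.125·(-36) = 2.5
θ₂ = 2.5 − 0.125·99 = -9.875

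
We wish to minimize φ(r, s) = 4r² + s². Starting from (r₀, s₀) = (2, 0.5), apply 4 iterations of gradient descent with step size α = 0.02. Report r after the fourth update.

0.99574272

∇φ = (8r, 2s)
Step 1: at (2, 0.5), ∇φ = (16, 1) → (2, 0.5) − 0.02·(16, 1) = (1.68, 0.48)
Step 2: at (1.68, 0.48), ∇φ = (13.44, 0.96) → (1.68, 0.48) − 0.02·(13.44, 0.96) = (1.4112, 0.4608)
Step 3: at (1.4112, 0.4608), ∇φ = (11.2896, 0.9216) → (1.4112, 0.4608) − 0.02·(11.2896, 0.9216) = (1.185408, 0.442368)
Step 4: at (1.185408, 0.442368), ∇φ = (9.483264, 0.884736) → (1.185408, 0.442368) − 0.02·(9.483264, 0.884736) = (0.99574272, 0.42467328)
r = 0.99574272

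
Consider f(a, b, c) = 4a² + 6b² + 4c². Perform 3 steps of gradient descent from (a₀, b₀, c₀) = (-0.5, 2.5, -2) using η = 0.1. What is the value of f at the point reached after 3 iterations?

0.003488

∇f = (8a, 12b, 8c)
(a₁, b₁, c₁) = (-0.5, 2.5, -2) − 0.1·(-4, 30, -16) = (-0.1, -0.5, -0.4)
(a₂, b₂, c₂) = (-0.1, -0.5, -0.4) − 0.1·(-0.8, -6, -3.2) = (-0.02, 0.1, -0.08)
(a₃, b₃, c₃) = (-0.02, 0.1, -0.08) − 0.1·(-0.16, 1.2, -0.64) = (-0.004, -0.02, -0.016)
f(-0.004, -0.02, -0.016) = 0.003488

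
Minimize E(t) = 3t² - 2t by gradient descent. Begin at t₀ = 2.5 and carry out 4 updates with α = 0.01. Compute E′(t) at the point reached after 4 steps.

E′(t) = 6t - 2
t₁ = 2.5 − 0.01·13 = 2.37
t₂ = 2.37 − 0.01·12.22 = 2.2478
t₃ = 2.2478 − 0.01·11.4868 = 2.132932
t₄ = 2.132932 − 0.01·10.797592 = 2.02495608
E′(t) at (2.02495608) = 10.14973648

10.14973648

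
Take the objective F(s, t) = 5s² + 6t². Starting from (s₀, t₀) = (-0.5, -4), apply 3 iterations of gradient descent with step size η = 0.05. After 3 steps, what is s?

∇F = (10s, 12t)
Step 1: at (-0.5, -4), ∇F = (-5, -48) → (-0.5, -4) − 0.05·(-5, -48) = (-0.25, -1.6)
Step 2: at (-0.25, -1.6), ∇F = (-2.5, -19.2) → (-0.25, -1.6) − 0.05·(-2.5, -19.2) = (-0.125, -0.64)
Step 3: at (-0.125, -0.64), ∇F = (-1.25, -7.68) → (-0.125, -0.64) − 0.05·(-1.25, -7.68) = (-0.0625, -0.256)
s = -0.0625

-0.0625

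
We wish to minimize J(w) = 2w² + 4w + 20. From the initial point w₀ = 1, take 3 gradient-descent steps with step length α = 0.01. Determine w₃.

J′(w) = 4w + 4
Step 1: J′(1) = 8; w₁ = 1 − 0.01·8 = 0.92
Step 2: J′(0.92) = 7.68; w₂ = 0.92 − 0.01·7.68 = 0.8432
Step 3: J′(0.8432) = 7.3728; w₃ = 0.8432 − 0.01·7.3728 = 0.769472

0.769472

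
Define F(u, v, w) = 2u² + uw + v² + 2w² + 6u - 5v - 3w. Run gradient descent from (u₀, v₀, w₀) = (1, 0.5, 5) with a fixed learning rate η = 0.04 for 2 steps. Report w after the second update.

∇F = (4u + w + 6, 2v - 5, u + 4w - 3)
(u₁, v₁, w₁) = (1, 0.5, 5) − 0.04·(15, -4, 18) = (0.4, 0.66, 4.28)
(u₂, v₂, w₂) = (0.4, 0.66, 4.28) − 0.04·(11.88, -3.68, 14.52) = (-0.0752, 0.8072, 3.6992)
w = 3.6992

3.6992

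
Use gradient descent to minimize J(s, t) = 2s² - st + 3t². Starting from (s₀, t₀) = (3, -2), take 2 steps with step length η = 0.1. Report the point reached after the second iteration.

(0.91, -0.04)

∇J = (4s - t, -s + 6t)
(s₁, t₁) = (3, -2) − 0.1·(14, -15) = (1.6, -0.5)
(s₂, t₂) = (1.6, -0.5) − 0.1·(6.9, -4.6) = (0.91, -0.04)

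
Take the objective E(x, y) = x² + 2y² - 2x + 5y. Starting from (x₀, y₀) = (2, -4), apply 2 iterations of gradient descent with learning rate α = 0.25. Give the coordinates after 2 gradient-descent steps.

∇E = (2x - 2, 4y + 5)
Step 1: at (2, -4), ∇E = (2, -11) → (2, -4) − 0.25·(2, -11) = (1.5, -1.25)
Step 2: at (1.5, -1.25), ∇E = (1, 0) → (1.5, -1.25) − 0.25·(1, 0) = (1.25, -1.25)

(1.25, -1.25)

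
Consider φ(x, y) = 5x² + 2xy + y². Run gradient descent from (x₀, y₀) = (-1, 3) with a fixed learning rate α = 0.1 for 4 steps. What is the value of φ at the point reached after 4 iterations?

2.01132032

∇φ = (10x + 2y, 2x + 2y)
Step 1: at (-1, 3), ∇φ = (-4, 4) → (-1, 3) − 0.1·(-4, 4) = (-0.6, 2.6)
Step 2: at (-0.6, 2.6), ∇φ = (-0.8, 4) → (-0.6, 2.6) − 0.1·(-0.8, 4) = (-0.52, 2.2)
Step 3: at (-0.52, 2.2), ∇φ = (-0.8, 3.36) → (-0.52, 2.2) − 0.1·(-0.8, 3.36) = (-0.44, 1.864)
Step 4: at (-0.44, 1.864), ∇φ = (-0.672, 2.848) → (-0.44, 1.864) − 0.1·(-0.672, 2.848) = (-0.3728, 1.5792)
φ(-0.3728, 1.5792) = 2.01132032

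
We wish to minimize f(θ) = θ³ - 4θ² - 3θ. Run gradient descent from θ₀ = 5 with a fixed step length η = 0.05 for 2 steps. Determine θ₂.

3.176

f′(θ) = 3θ² - 8θ - 3
θ₁ = 5 − 0.05·32 = 3.4
θ₂ = 3.4 − 0.05·4.48 = 3.176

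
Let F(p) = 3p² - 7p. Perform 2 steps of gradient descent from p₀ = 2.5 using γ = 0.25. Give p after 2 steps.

F′(p) = 6p - 7
Step 1: F′(2.5) = 8; p₁ = 2.5 − 0.25·8 = 0.5
Step 2: F′(0.5) = -4; p₂ = 0.5 − 0.25·(-4) = 1.5

1.5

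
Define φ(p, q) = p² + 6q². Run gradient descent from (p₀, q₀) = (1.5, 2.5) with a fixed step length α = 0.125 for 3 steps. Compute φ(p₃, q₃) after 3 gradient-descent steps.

∇φ = (2p, 12q)
Step 1: at (1.5, 2.5), ∇φ = (3, 30) → (1.5, 2.5) − 0.125·(3, 30) = (1.125, -1.25)
Step 2: at (1.125, -1.25), ∇φ = (2.25, -15) → (1.125, -1.25) − 0.125·(2.25, -15) = (0.84375, 0.625)
Step 3: at (0.84375, 0.625), ∇φ = (1.6875, 7.5) → (0.84375, 0.625) − 0.125·(1.6875, 7.5) = (0.6328125, -0.3125)
φ(0.6328125, -0.3125) = 0.98638916015625

0.98638916015625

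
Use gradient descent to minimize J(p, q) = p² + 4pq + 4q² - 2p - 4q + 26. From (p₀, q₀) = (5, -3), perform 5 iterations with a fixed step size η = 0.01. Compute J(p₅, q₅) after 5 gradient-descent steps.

26.3947137604

∇J = (2p + 4q - 2, 4p + 8q - 4)
Step 1: at (5, -3), ∇J = (-4, -8) → (5, -3) − 0.01·(-4, -8) = (5.04, -2.92)
Step 2: at (5.04, -2.92), ∇J = (-3.6, -7.2) → (5.04, -2.92) − 0.01·(-3.6, -7.2) = (5.076, -2.848)
Step 3: at (5.076, -2.848), ∇J = (-3.24, -6.48) → (5.076, -2.848) − 0.01·(-3.24, -6.48) = (5.1084, -2.7832)
Step 4: at (5.1084, -2.7832), ∇J = (-2.916, -5.832) → (5.1084, -2.7832) − 0.01·(-2.916, -5.832) = (5.13756, -2.72488)
Step 5: at (5.13756, -2.72488), ∇J = (-2.6244, -5.2488) → (5.13756, -2.72488) − 0.01·(-2.6244, -5.2488) = (5.163804, -2.672392)
J(5.163804, -2.672392) = 26.3947137604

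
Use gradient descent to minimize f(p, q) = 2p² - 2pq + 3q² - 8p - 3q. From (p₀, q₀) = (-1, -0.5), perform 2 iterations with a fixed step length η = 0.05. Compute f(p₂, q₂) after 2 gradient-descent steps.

∇f = (4p - 2q - 8, -2p + 6q - 3)
(p₁, q₁) = (-1, -0.5) − 0.05·(-11, -4) = (-0.45, -0.3)
(p₂, q₂) = (-0.45, -0.3) − 0.05·(-9.2, -3.9) = (0.01, -0.105)
f(0.01, -0.105) = 0.270375

0.270375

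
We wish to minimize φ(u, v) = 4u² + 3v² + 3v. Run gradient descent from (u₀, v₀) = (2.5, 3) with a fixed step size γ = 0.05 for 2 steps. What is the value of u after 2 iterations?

0.9

∇φ = (8u, 6v + 3)
Step 1: at (2.5, 3), ∇φ = (20, 21) → (2.5, 3) − 0.05·(20, 21) = (1.5, 1.95)
Step 2: at (1.5, 1.95), ∇φ = (12, 14.7) → (1.5, 1.95) − 0.05·(12, 14.7) = (0.9, 1.215)
u = 0.9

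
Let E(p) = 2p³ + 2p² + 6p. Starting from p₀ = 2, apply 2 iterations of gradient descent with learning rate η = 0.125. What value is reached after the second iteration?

-7.796875

E′(p) = 6p² + 4p + 6
Step 1: E′(2) = 38; p₁ = 2 − 0.125·38 = -2.75
Step 2: E′(-2.75) = 40.375; p₂ = -2.75 − 0.125·40.375 = -7.796875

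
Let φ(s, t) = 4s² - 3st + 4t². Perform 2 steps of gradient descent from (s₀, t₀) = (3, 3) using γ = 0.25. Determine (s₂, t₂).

∇φ = (8s - 3t, -3s + 8t)
Step 1: at (3, 3), ∇φ = (15, 15) → (3, 3) − 0.25·(15, 15) = (-0.75, -0.75)
Step 2: at (-0.75, -0.75), ∇φ = (-3.75, -3.75) → (-0.75, -0.75) − 0.25·(-3.75, -3.75) = (0.1875, 0.1875)

(0.1875, 0.1875)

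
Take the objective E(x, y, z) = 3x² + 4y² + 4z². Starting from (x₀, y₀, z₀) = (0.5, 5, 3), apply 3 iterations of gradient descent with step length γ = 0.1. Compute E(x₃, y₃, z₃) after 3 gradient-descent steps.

0.011776

∇E = (6x, 8y, 8z)
(x₁, y₁, z₁) = (0.5, 5, 3) − 0.1·(3, 40, 24) = (0.2, 1, 0.6)
(x₂, y₂, z₂) = (0.2, 1, 0.6) − 0.1·(1.2, 8, 4.8) = (0.08, 0.2, 0.12)
(x₃, y₃, z₃) = (0.08, 0.2, 0.12) − 0.1·(0.48, 1.6, 0.96) = (0.032, 0.04, 0.024)
E(0.032, 0.04, 0.024) = 0.011776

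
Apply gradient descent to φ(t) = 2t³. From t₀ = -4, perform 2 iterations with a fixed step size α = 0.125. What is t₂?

-208

φ′(t) = 6t²
Step 1: φ′(-4) = 96; t₁ = -4 − 0.125·96 = -16
Step 2: φ′(-16) = 1536; t₂ = -16 − 0.125·1536 = -208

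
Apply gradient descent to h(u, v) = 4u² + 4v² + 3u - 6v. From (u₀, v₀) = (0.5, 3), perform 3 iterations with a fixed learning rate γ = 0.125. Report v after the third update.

∇h = (8u + 3, 8v - 6)
Step 1: at (0.5, 3), ∇h = (7, 18) → (0.5, 3) − 0.125·(7, 18) = (-0.375, 0.75)
Step 2: at (-0.375, 0.75), ∇h = (0, 0) → (-0.375, 0.75) − 0.125·(0, 0) = (-0.375, 0.75)
Step 3: at (-0.375, 0.75), ∇h = (0, 0) → (-0.375, 0.75) − 0.125·(0, 0) = (-0.375, 0.75)
v = 0.75

0.75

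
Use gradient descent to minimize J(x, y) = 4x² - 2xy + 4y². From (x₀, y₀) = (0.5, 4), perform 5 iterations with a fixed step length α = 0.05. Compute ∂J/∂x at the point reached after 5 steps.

1.72207

∇J = (8x - 2y, -2x + 8y)
Step 1: at (0.5, 4), ∇J = (-4, 31) → (0.5, 4) − 0.05·(-4, 31) = (0.7, 2.45)
Step 2: at (0.7, 2.45), ∇J = (0.7, 18.2) → (0.7, 2.45) − 0.05·(0.7, 18.2) = (0.665, 1.54)
Step 3: at (0.665, 1.54), ∇J = (2.24, 10.99) → (0.665, 1.54) − 0.05·(2.24, 10.99) = (0.553, 0.9905)
Step 4: at (0.553, 0.9905), ∇J = (2.443, 6.818) → (0.553, 0.9905) − 0.05·(2.443, 6.818) = (0.43085, 0.6496)
Step 5: at (0.43085, 0.6496), ∇J = (2.1476, 4.3351) → (0.43085, 0.6496) − 0.05·(2.1476, 4.3351) = (0.32347, 0.432845)
∂J/∂x at (0.32347, 0.432845) = 1.72207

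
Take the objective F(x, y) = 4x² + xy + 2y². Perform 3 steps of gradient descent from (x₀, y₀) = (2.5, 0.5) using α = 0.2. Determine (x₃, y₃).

∇F = (8x + y, x + 4y)
Step 1: at (2.5, 0.5), ∇F = (20.5, 4.5) → (2.5, 0.5) − 0.2·(20.5, 4.5) = (-1.6, -0.4)
Step 2: at (-1.6, -0.4), ∇F = (-13.2, -3.2) → (-1.6, -0.4) − 0.2·(-13.2, -3.2) = (1.04, 0.24)
Step 3: at (1.04, 0.24), ∇F = (8.56, 2) → (1.04, 0.24) − 0.2·(8.56, 2) = (-0.672, -0.16)

(-0.672, -0.16)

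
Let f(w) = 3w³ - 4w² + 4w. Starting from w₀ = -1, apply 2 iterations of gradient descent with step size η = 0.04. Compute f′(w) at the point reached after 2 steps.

f′(w) = 9w² - 8w + 4
w₁ = -1 − 0.04·21 = -1.84
w₂ = -1.84 − 0.04·49.1904 = -3.807616
f′(w) at (-3.807616) = 164.942384431104

164.942384431104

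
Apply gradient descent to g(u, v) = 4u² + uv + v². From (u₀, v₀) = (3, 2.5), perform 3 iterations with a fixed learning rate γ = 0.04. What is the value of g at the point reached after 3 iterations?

∇g = (8u + v, u + 2v)
Step 1: at (3, 2.5), ∇g = (26.5, 8) → (3, 2.5) − 0.04·(26.5, 8) = (1.94, 2.18)
Step 2: at (1.94, 2.18), ∇g = (17.7, 6.3) → (1.94, 2.18) − 0.04·(17.7, 6.3) = (1.232, 1.928)
Step 3: at (1.232, 1.928), ∇g = (11.784, 5.088) → (1.232, 1.928) − 0.04·(11.784, 5.088) = (0.76064, 1.72448)
g(0.76064, 1.72448) = 6.599832576

6.599832576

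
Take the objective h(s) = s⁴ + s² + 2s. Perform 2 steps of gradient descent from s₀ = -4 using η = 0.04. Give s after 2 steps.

h′(s) = 4s³ + 2s + 2
s₁ = -4 − 0.04·(-262) = 6.48
s₂ = 6.48 − 0.04·1103.351168 = -37.65404672

-37.65404672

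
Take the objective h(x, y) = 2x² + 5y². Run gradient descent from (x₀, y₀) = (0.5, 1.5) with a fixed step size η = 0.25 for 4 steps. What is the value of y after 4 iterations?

7.59375

∇h = (4x, 10y)
Step 1: at (0.5, 1.5), ∇h = (2, 15) → (0.5, 1.5) − 0.25·(2, 15) = (0, -2.25)
Step 2: at (0, -2.25), ∇h = (0, -22.5) → (0, -2.25) − 0.25·(0, -22.5) = (0, 3.375)
Step 3: at (0, 3.375), ∇h = (0, 33.75) → (0, 3.375) − 0.25·(0, 33.75) = (0, -5.0625)
Step 4: at (0, -5.0625), ∇h = (0, -50.625) → (0, -5.0625) − 0.25·(0, -50.625) = (0, 7.59375)
y = 7.59375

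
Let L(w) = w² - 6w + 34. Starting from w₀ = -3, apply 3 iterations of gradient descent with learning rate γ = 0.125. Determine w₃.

L′(w) = 2w - 6
w₁ = -3 − 0.125·(-12) = -1.5
w₂ = -1.5 − 0.125·(-9) = -0.375
w₃ = -0.375 − 0.125·(-6.75) = 0.46875

0.46875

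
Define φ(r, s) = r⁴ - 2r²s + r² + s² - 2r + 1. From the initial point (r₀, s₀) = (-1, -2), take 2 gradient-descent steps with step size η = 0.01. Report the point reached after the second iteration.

∇φ = (4r³ - 4rs + 2r - 2, -2r² + 2s)
Step 1: at (-1, -2), ∇φ = (-16, -6) → (-1, -2) − 0.01·(-16, -6) = (-0.84, -1.94)
Step 2: at (-0.84, -1.94), ∇φ = (-12.569216, -5.2912) → (-0.84, -1.94) − 0.01·(-12.569216, -5.2912) = (-0.71430784, -1.887088)

(-0.71430784, -1.887088)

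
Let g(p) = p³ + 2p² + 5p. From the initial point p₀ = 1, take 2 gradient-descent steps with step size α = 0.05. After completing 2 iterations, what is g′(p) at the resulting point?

5.190348

g′(p) = 3p² + 4p + 5
Step 1: g′(1) = 12; p₁ = 1 − 0.05·12 = 0.4
Step 2: g′(0.4) = 7.08; p₂ = 0.4 − 0.05·7.08 = 0.046
g′(p) at (0.046) = 5.190348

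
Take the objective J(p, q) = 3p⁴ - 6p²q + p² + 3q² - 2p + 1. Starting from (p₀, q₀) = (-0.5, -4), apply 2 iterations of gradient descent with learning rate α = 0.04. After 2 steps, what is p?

-0.37248512

∇J = (12p³ - 12pq + 2p - 2, -6p² + 6q)
Step 1: at (-0.5, -4), ∇J = (-28.5, -25.5) → (-0.5, -4) − 0.04·(-28.5, -25.5) = (0.64, -2.98)
Step 2: at (0.64, -2.98), ∇J = (25.312128, -20.3376) → (0.64, -2.98) − 0.04·(25.312128, -20.3376) = (-0.37248512, -2.166496)
p = -0.37248512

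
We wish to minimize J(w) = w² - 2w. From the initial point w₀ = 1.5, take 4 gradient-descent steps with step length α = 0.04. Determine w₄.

J′(w) = 2w - 2
w₁ = 1.5 − 0.04·1 = 1.46
w₂ = 1.46 − 0.04·0.92 = 1.4232
w₃ = 1.4232 − 0.04·0.8464 = 1.389344
w₄ = 1.389344 − 0.04·0.778688 = 1.35819648

1.35819648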